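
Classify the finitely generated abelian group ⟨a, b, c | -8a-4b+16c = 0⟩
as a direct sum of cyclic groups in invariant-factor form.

rank_ℚ(R)=1; free=3−1=2
SNF(R) diag = [4] → torsion [4]

Answer: M ≅ ℤ^2 ⊕ ℤ/4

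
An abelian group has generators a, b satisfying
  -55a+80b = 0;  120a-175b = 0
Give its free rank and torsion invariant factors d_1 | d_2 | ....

rank_ℚ(R)=2; free=2−2=0
SNF(R) diag = [5, 5] → torsion [5, 5]

Answer: M ≅ ℤ/5 ⊕ ℤ/5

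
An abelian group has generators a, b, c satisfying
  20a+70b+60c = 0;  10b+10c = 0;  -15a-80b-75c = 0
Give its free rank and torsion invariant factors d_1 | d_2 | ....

Answer: M ≅ ℤ/5 ⊕ ℤ/10 ⊕ ℤ/10

Derivation:
rank_ℚ(R)=3; free=3−3=0
SNF(R) diag = [5, 10, 10] → torsion [5, 10, 10]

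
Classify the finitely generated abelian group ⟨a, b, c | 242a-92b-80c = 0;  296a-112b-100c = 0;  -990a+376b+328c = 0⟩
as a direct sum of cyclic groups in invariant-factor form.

rank_ℚ(R)=3; free=3−3=0
SNF(R) diag = [2, 4, 12] → torsion [2, 4, 12]

Answer: M ≅ ℤ/2 ⊕ ℤ/4 ⊕ ℤ/12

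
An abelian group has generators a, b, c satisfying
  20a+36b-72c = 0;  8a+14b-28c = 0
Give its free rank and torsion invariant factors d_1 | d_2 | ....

Answer: M ≅ ℤ^1 ⊕ ℤ/2 ⊕ ℤ/4

Derivation:
rank_ℚ(R)=2; free=3−2=1
SNF(R) diag = [2, 4] → torsion [2, 4]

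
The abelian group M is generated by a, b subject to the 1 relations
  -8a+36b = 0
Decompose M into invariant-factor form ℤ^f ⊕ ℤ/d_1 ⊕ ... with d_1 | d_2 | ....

rank_ℚ(R)=1; free=2−1=1
SNF(R) diag = [4] → torsion [4]

Answer: M ≅ ℤ^1 ⊕ ℤ/4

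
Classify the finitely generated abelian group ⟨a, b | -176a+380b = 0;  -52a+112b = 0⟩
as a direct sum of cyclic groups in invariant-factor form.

Answer: M ≅ ℤ/4 ⊕ ℤ/12

Derivation:
rank_ℚ(R)=2; free=2−2=0
SNF(R) diag = [4, 12] → torsion [4, 12]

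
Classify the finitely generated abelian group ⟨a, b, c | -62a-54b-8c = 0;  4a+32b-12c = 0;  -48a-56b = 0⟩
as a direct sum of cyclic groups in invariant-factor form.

rank_ℚ(R)=3; free=3−3=0
SNF(R) diag = [2, 4, 8] → torsion [2, 4, 8]

Answer: M ≅ ℤ/2 ⊕ ℤ/4 ⊕ ℤ/8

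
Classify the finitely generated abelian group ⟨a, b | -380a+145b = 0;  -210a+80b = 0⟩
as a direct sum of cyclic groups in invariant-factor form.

rank_ℚ(R)=2; free=2−2=0
SNF(R) diag = [5, 10] → torsion [5, 10]

Answer: M ≅ ℤ/5 ⊕ ℤ/10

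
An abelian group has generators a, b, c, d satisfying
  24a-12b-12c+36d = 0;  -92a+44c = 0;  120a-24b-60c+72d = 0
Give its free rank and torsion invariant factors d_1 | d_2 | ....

Answer: M ≅ ℤ^1 ⊕ ℤ/4 ⊕ ℤ/12 ⊕ ℤ/36

Derivation:
rank_ℚ(R)=3; free=4−3=1
SNF(R) diag = [4, 12, 36] → torsion [4, 12, 36]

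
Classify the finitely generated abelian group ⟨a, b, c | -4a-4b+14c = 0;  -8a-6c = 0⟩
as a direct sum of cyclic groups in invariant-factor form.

Answer: M ≅ ℤ^1 ⊕ ℤ/2 ⊕ ℤ/4

Derivation:
rank_ℚ(R)=2; free=3−2=1
SNF(R) diag = [2, 4] → torsion [2, 4]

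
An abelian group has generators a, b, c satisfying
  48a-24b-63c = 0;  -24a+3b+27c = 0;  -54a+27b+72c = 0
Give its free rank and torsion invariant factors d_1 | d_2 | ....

Answer: M ≅ ℤ/3 ⊕ ℤ/9 ⊕ ℤ/18

Derivation:
rank_ℚ(R)=3; free=3−3=0
SNF(R) diag = [3, 9, 18] → torsion [3, 9, 18]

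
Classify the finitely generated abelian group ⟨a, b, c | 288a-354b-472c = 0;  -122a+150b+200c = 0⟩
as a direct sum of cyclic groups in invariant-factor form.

Answer: M ≅ ℤ^1 ⊕ ℤ/2 ⊕ ℤ/2

Derivation:
rank_ℚ(R)=2; free=3−2=1
SNF(R) diag = [2, 2] → torsion [2, 2]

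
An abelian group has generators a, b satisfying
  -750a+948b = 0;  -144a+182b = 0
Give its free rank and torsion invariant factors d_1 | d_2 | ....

Answer: M ≅ ℤ/2 ⊕ ℤ/6

Derivation:
rank_ℚ(R)=2; free=2−2=0
SNF(R) diag = [2, 6] → torsion [2, 6]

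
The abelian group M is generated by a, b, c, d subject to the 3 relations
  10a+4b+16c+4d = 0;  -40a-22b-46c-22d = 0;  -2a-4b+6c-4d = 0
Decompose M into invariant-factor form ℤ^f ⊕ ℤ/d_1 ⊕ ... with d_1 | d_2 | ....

rank_ℚ(R)=3; free=4−3=1
SNF(R) diag = [2, 2, 6] → torsion [2, 2, 6]

Answer: M ≅ ℤ^1 ⊕ ℤ/2 ⊕ ℤ/2 ⊕ ℤ/6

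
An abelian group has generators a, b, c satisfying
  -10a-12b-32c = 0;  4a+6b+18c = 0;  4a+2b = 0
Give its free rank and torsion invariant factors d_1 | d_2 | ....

rank_ℚ(R)=3; free=3−3=0
SNF(R) diag = [2, 2, 2] → torsion [2, 2, 2]

Answer: M ≅ ℤ/2 ⊕ ℤ/2 ⊕ ℤ/2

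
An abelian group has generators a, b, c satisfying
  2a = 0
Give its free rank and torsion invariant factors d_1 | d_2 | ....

rank_ℚ(R)=1; free=3−1=2
SNF(R) diag = [2] → torsion [2]

Answer: M ≅ ℤ^2 ⊕ ℤ/2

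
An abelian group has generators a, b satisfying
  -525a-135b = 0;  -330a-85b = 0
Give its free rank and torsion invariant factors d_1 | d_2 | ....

rank_ℚ(R)=2; free=2−2=0
SNF(R) diag = [5, 15] → torsion [5, 15]

Answer: M ≅ ℤ/5 ⊕ ℤ/15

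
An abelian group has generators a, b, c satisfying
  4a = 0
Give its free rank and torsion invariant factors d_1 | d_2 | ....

rank_ℚ(R)=1; free=3−1=2
SNF(R) diag = [4] → torsion [4]

Answer: M ≅ ℤ^2 ⊕ ℤ/4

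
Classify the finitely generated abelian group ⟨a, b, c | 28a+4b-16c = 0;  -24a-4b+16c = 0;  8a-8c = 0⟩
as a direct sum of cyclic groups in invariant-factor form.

Answer: M ≅ ℤ/4 ⊕ ℤ/4 ⊕ ℤ/8

Derivation:
rank_ℚ(R)=3; free=3−3=0
SNF(R) diag = [4, 4, 8] → torsion [4, 4, 8]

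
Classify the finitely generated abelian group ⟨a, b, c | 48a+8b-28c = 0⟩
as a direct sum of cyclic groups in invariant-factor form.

rank_ℚ(R)=1; free=3−1=2
SNF(R) diag = [4] → torsion [4]

Answer: M ≅ ℤ^2 ⊕ ℤ/4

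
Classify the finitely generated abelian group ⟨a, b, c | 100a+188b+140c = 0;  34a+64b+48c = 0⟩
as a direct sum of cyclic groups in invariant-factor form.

rank_ℚ(R)=2; free=3−2=1
SNF(R) diag = [2, 4] → torsion [2, 4]

Answer: M ≅ ℤ^1 ⊕ ℤ/2 ⊕ ℤ/4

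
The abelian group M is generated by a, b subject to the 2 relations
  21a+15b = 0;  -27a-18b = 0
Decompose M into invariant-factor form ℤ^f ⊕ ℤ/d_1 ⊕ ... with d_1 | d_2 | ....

Answer: M ≅ ℤ/3 ⊕ ℤ/9

Derivation:
rank_ℚ(R)=2; free=2−2=0
SNF(R) diag = [3, 9] → torsion [3, 9]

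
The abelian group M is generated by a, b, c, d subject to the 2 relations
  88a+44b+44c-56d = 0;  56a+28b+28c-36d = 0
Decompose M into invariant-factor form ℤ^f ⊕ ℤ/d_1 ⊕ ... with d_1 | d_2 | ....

rank_ℚ(R)=2; free=4−2=2
SNF(R) diag = [4, 4] → torsion [4, 4]

Answer: M ≅ ℤ^2 ⊕ ℤ/4 ⊕ ℤ/4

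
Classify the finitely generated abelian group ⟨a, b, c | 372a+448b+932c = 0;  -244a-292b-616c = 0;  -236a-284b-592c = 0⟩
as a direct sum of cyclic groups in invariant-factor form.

Answer: M ≅ ℤ/4 ⊕ ℤ/4 ⊕ ℤ/8

Derivation:
rank_ℚ(R)=3; free=3−3=0
SNF(R) diag = [4, 4, 8] → torsion [4, 4, 8]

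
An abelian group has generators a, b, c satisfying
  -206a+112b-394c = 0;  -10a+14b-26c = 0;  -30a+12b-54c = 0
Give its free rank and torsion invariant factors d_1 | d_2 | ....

Answer: M ≅ ℤ/2 ⊕ ℤ/6 ⊕ ℤ/12

Derivation:
rank_ℚ(R)=3; free=3−3=0
SNF(R) diag = [2, 6, 12] → torsion [2, 6, 12]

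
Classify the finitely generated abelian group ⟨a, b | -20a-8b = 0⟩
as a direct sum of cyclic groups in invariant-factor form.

rank_ℚ(R)=1; free=2−1=1
SNF(R) diag = [4] → torsion [4]

Answer: M ≅ ℤ^1 ⊕ ℤ/4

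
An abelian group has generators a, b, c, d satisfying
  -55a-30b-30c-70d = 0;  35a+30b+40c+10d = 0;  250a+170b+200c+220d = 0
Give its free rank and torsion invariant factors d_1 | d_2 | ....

Answer: M ≅ ℤ^1 ⊕ ℤ/5 ⊕ ℤ/10 ⊕ ℤ/10

Derivation:
rank_ℚ(R)=3; free=4−3=1
SNF(R) diag = [5, 10, 10] → torsion [5, 10, 10]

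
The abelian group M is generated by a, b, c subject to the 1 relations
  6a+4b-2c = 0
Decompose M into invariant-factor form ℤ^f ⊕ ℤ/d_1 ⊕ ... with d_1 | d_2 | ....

rank_ℚ(R)=1; free=3−1=2
SNF(R) diag = [2] → torsion [2]

Answer: M ≅ ℤ^2 ⊕ ℤ/2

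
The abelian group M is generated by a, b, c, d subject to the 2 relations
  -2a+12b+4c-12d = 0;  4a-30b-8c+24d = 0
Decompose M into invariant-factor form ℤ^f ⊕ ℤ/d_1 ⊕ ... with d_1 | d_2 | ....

rank_ℚ(R)=2; free=4−2=2
SNF(R) diag = [2, 6] → torsion [2, 6]

Answer: M ≅ ℤ^2 ⊕ ℤ/2 ⊕ ℤ/6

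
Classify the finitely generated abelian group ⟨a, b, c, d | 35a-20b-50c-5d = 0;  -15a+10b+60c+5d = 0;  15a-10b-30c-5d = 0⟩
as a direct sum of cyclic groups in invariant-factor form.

rank_ℚ(R)=3; free=4−3=1
SNF(R) diag = [5, 10, 30] → torsion [5, 10, 30]

Answer: M ≅ ℤ^1 ⊕ ℤ/5 ⊕ ℤ/10 ⊕ ℤ/30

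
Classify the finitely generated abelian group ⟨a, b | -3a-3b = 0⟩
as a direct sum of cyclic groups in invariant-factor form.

rank_ℚ(R)=1; free=2−1=1
SNF(R) diag = [3] → torsion [3]

Answer: M ≅ ℤ^1 ⊕ ℤ/3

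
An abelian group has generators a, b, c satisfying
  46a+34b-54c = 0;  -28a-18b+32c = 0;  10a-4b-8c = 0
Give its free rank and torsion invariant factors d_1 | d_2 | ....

rank_ℚ(R)=3; free=3−3=0
SNF(R) diag = [2, 2, 2] → torsion [2, 2, 2]

Answer: M ≅ ℤ/2 ⊕ ℤ/2 ⊕ ℤ/2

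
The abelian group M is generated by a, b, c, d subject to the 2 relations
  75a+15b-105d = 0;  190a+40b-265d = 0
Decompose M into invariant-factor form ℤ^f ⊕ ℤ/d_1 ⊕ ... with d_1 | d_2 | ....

Answer: M ≅ ℤ^2 ⊕ ℤ/5 ⊕ ℤ/15

Derivation:
rank_ℚ(R)=2; free=4−2=2
SNF(R) diag = [5, 15] → torsion [5, 15]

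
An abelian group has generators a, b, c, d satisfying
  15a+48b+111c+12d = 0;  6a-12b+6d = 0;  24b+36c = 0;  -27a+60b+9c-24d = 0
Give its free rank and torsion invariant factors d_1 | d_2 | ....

rank_ℚ(R)=4; free=4−4=0
SNF(R) diag = [3, 6, 12, 12] → torsion [3, 6, 12, 12]

Answer: M ≅ ℤ/3 ⊕ ℤ/6 ⊕ ℤ/12 ⊕ ℤ/12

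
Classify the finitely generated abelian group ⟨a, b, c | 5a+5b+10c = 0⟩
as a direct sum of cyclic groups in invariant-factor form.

rank_ℚ(R)=1; free=3−1=2
SNF(R) diag = [5] → torsion [5]

Answer: M ≅ ℤ^2 ⊕ ℤ/5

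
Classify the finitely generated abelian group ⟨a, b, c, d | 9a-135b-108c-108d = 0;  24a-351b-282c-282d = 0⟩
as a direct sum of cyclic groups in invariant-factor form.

Answer: M ≅ ℤ^2 ⊕ ℤ/3 ⊕ ℤ/9

Derivation:
rank_ℚ(R)=2; free=4−2=2
SNF(R) diag = [3, 9] → torsion [3, 9]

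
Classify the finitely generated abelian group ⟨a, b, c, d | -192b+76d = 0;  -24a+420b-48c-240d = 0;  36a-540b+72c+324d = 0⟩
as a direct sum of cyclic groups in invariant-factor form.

rank_ℚ(R)=3; free=4−3=1
SNF(R) diag = [4, 12, 36] → torsion [4, 12, 36]

Answer: M ≅ ℤ^1 ⊕ ℤ/4 ⊕ ℤ/12 ⊕ ℤ/36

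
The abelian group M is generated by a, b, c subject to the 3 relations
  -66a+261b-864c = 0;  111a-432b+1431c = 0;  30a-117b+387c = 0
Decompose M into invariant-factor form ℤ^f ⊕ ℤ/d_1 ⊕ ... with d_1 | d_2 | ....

Answer: M ≅ ℤ/3 ⊕ ℤ/9 ⊕ ℤ/9

Derivation:
rank_ℚ(R)=3; free=3−3=0
SNF(R) diag = [3, 9, 9] → torsion [3, 9, 9]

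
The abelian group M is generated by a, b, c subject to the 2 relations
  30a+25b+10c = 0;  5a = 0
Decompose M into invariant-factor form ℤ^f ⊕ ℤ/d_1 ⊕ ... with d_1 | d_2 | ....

rank_ℚ(R)=2; free=3−2=1
SNF(R) diag = [5, 5] → torsion [5, 5]

Answer: M ≅ ℤ^1 ⊕ ℤ/5 ⊕ ℤ/5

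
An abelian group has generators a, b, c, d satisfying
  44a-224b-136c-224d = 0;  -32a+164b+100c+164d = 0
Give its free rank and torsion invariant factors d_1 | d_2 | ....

Answer: M ≅ ℤ^2 ⊕ ℤ/4 ⊕ ℤ/12

Derivation:
rank_ℚ(R)=2; free=4−2=2
SNF(R) diag = [4, 12] → torsion [4, 12]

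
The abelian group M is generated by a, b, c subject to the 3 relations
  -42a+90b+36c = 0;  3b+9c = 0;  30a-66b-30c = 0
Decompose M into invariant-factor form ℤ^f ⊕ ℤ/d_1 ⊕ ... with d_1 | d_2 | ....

rank_ℚ(R)=3; free=3−3=0
SNF(R) diag = [3, 6, 6] → torsion [3, 6, 6]

Answer: M ≅ ℤ/3 ⊕ ℤ/6 ⊕ ℤ/6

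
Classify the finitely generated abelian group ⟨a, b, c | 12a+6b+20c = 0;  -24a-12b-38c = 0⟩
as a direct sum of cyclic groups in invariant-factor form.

Answer: M ≅ ℤ^1 ⊕ ℤ/2 ⊕ ℤ/6

Derivation:
rank_ℚ(R)=2; free=3−2=1
SNF(R) diag = [2, 6] → torsion [2, 6]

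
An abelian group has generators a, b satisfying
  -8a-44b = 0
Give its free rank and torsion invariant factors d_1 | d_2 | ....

rank_ℚ(R)=1; free=2−1=1
SNF(R) diag = [4] → torsion [4]

Answer: M ≅ ℤ^1 ⊕ ℤ/4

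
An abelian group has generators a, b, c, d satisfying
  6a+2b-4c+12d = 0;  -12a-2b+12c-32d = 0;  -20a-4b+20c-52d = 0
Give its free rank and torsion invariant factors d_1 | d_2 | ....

rank_ℚ(R)=3; free=4−3=1
SNF(R) diag = [2, 2, 4] → torsion [2, 2, 4]

Answer: M ≅ ℤ^1 ⊕ ℤ/2 ⊕ ℤ/2 ⊕ ℤ/4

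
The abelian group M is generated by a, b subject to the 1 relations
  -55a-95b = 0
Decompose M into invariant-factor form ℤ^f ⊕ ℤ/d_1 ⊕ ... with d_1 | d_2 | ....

Answer: M ≅ ℤ^1 ⊕ ℤ/5

Derivation:
rank_ℚ(R)=1; free=2−1=1
SNF(R) diag = [5] → torsion [5]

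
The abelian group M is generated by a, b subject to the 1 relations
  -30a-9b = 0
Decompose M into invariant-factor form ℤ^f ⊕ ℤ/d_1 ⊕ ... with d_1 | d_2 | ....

Answer: M ≅ ℤ^1 ⊕ ℤ/3

Derivation:
rank_ℚ(R)=1; free=2−1=1
SNF(R) diag = [3] → torsion [3]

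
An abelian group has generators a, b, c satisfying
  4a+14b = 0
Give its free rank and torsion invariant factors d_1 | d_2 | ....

rank_ℚ(R)=1; free=3−1=2
SNF(R) diag = [2] → torsion [2]

Answer: M ≅ ℤ^2 ⊕ ℤ/2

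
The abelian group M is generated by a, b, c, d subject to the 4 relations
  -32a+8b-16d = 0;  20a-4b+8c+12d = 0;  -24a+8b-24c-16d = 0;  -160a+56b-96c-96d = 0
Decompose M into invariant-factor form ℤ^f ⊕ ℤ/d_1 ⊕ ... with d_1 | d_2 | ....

rank_ℚ(R)=4; free=4−4=0
SNF(R) diag = [4, 8, 8, 16] → torsion [4, 8, 8, 16]

Answer: M ≅ ℤ/4 ⊕ ℤ/8 ⊕ ℤ/8 ⊕ ℤ/16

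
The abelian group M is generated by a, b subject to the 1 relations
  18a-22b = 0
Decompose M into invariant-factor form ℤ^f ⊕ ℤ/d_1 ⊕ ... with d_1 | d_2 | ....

Answer: M ≅ ℤ^1 ⊕ ℤ/2

Derivation:
rank_ℚ(R)=1; free=2−1=1
SNF(R) diag = [2] → torsion [2]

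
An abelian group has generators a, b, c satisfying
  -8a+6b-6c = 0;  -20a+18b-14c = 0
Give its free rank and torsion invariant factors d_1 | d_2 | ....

Answer: M ≅ ℤ^1 ⊕ ℤ/2 ⊕ ℤ/4

Derivation:
rank_ℚ(R)=2; free=3−2=1
SNF(R) diag = [2, 4] → torsion [2, 4]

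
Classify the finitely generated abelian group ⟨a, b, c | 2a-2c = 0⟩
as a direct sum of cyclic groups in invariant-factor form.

Answer: M ≅ ℤ^2 ⊕ ℤ/2

Derivation:
rank_ℚ(R)=1; free=3−1=2
SNF(R) diag = [2] → torsion [2]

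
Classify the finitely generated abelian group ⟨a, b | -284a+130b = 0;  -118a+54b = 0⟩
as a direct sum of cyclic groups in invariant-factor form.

Answer: M ≅ ℤ/2 ⊕ ℤ/2

Derivation:
rank_ℚ(R)=2; free=2−2=0
SNF(R) diag = [2, 2] → torsion [2, 2]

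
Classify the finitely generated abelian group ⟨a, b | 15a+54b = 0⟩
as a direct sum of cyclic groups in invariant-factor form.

rank_ℚ(R)=1; free=2−1=1
SNF(R) diag = [3] → torsion [3]

Answer: M ≅ ℤ^1 ⊕ ℤ/3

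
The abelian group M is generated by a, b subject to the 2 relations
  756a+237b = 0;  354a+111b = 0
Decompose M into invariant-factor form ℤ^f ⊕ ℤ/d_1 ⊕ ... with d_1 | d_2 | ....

rank_ℚ(R)=2; free=2−2=0
SNF(R) diag = [3, 6] → torsion [3, 6]

Answer: M ≅ ℤ/3 ⊕ ℤ/6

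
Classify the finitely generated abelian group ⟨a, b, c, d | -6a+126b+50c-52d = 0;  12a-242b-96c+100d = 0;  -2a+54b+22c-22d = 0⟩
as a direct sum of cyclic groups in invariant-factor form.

Answer: M ≅ ℤ^1 ⊕ ℤ/2 ⊕ ℤ/2 ⊕ ℤ/2

Derivation:
rank_ℚ(R)=3; free=4−3=1
SNF(R) diag = [2, 2, 2] → torsion [2, 2, 2]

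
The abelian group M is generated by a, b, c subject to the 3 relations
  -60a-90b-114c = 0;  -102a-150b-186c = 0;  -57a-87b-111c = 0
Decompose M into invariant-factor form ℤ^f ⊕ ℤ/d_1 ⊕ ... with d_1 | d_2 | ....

Answer: M ≅ ℤ/3 ⊕ ℤ/6 ⊕ ℤ/12

Derivation:
rank_ℚ(R)=3; free=3−3=0
SNF(R) diag = [3, 6, 12] → torsion [3, 6, 12]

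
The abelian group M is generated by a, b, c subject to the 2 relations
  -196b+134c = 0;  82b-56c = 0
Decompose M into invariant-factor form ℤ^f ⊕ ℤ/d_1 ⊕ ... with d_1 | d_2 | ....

rank_ℚ(R)=2; free=3−2=1
SNF(R) diag = [2, 6] → torsion [2, 6]

Answer: M ≅ ℤ^1 ⊕ ℤ/2 ⊕ ℤ/6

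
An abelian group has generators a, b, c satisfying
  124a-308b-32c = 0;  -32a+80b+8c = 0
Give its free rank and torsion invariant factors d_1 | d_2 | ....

rank_ℚ(R)=2; free=3−2=1
SNF(R) diag = [4, 8] → torsion [4, 8]

Answer: M ≅ ℤ^1 ⊕ ℤ/4 ⊕ ℤ/8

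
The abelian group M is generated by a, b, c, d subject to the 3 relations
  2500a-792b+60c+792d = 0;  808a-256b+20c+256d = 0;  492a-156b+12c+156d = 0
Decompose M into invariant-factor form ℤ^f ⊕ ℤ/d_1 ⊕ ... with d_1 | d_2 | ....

rank_ℚ(R)=3; free=4−3=1
SNF(R) diag = [4, 4, 12] → torsion [4, 4, 12]

Answer: M ≅ ℤ^1 ⊕ ℤ/4 ⊕ ℤ/4 ⊕ ℤ/12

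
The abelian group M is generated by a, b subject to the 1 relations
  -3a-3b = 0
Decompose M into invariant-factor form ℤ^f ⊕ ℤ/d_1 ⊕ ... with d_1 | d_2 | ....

Answer: M ≅ ℤ^1 ⊕ ℤ/3

Derivation:
rank_ℚ(R)=1; free=2−1=1
SNF(R) diag = [3] → torsion [3]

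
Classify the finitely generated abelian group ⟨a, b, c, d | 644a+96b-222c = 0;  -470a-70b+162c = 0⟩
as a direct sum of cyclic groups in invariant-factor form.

Answer: M ≅ ℤ^2 ⊕ ℤ/2 ⊕ ℤ/2

Derivation:
rank_ℚ(R)=2; free=4−2=2
SNF(R) diag = [2, 2] → torsion [2, 2]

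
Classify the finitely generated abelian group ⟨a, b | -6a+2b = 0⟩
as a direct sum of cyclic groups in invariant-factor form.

Answer: M ≅ ℤ^1 ⊕ ℤ/2

Derivation:
rank_ℚ(R)=1; free=2−1=1
SNF(R) diag = [2] → torsion [2]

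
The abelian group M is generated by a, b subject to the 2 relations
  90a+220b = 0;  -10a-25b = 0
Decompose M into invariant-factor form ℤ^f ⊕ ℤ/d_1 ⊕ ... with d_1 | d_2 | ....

rank_ℚ(R)=2; free=2−2=0
SNF(R) diag = [5, 10] → torsion [5, 10]

Answer: M ≅ ℤ/5 ⊕ ℤ/10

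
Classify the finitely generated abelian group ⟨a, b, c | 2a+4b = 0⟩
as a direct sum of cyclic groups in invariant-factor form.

rank_ℚ(R)=1; free=3−1=2
SNF(R) diag = [2] → torsion [2]

Answer: M ≅ ℤ^2 ⊕ ℤ/2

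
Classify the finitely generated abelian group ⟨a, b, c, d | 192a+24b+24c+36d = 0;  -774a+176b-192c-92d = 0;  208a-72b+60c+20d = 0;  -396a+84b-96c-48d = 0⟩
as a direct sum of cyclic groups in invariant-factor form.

Answer: M ≅ ℤ/2 ⊕ ℤ/4 ⊕ ℤ/12 ⊕ ℤ/36

Derivation:
rank_ℚ(R)=4; free=4−4=0
SNF(R) diag = [2, 4, 12, 36] → torsion [2, 4, 12, 36]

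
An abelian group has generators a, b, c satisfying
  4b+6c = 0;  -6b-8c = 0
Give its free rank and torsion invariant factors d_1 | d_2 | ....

rank_ℚ(R)=2; free=3−2=1
SNF(R) diag = [2, 2] → torsion [2, 2]

Answer: M ≅ ℤ^1 ⊕ ℤ/2 ⊕ ℤ/2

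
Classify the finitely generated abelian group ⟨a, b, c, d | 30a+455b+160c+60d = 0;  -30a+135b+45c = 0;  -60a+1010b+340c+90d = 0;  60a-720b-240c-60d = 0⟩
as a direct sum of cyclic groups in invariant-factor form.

rank_ℚ(R)=4; free=4−4=0
SNF(R) diag = [5, 15, 30, 60] → torsion [5, 15, 30, 60]

Answer: M ≅ ℤ/5 ⊕ ℤ/15 ⊕ ℤ/30 ⊕ ℤ/60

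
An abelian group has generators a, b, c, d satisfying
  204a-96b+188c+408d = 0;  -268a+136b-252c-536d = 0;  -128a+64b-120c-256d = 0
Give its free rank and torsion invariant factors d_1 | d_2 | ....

rank_ℚ(R)=3; free=4−3=1
SNF(R) diag = [4, 8, 8] → torsion [4, 8, 8]

Answer: M ≅ ℤ^1 ⊕ ℤ/4 ⊕ ℤ/8 ⊕ ℤ/8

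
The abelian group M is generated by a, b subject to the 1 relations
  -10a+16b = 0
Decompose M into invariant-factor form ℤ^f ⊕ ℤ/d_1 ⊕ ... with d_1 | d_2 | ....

Answer: M ≅ ℤ^1 ⊕ ℤ/2

Derivation:
rank_ℚ(R)=1; free=2−1=1
SNF(R) diag = [2] → torsion [2]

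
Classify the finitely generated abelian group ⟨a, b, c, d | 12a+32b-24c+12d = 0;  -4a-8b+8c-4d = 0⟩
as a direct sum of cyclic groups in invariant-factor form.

Answer: M ≅ ℤ^2 ⊕ ℤ/4 ⊕ ℤ/8

Derivation:
rank_ℚ(R)=2; free=4−2=2
SNF(R) diag = [4, 8] → torsion [4, 8]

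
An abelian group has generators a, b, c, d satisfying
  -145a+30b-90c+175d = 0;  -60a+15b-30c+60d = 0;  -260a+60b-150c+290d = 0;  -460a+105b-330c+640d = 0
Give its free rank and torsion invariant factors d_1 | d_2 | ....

Answer: M ≅ ℤ/5 ⊕ ℤ/15 ⊕ ℤ/30 ⊕ ℤ/60

Derivation:
rank_ℚ(R)=4; free=4−4=0
SNF(R) diag = [5, 15, 30, 60] → torsion [5, 15, 30, 60]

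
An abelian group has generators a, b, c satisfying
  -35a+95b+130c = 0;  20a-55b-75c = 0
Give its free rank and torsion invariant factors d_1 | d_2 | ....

rank_ℚ(R)=2; free=3−2=1
SNF(R) diag = [5, 5] → torsion [5, 5]

Answer: M ≅ ℤ^1 ⊕ ℤ/5 ⊕ ℤ/5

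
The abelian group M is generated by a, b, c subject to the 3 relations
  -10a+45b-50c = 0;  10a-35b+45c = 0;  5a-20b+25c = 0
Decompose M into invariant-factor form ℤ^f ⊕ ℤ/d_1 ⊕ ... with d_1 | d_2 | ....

Answer: M ≅ ℤ/5 ⊕ ℤ/5 ⊕ ℤ/5

Derivation:
rank_ℚ(R)=3; free=3−3=0
SNF(R) diag = [5, 5, 5] → torsion [5, 5, 5]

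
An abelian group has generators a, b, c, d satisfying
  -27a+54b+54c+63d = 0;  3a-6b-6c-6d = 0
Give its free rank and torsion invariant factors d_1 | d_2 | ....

Answer: M ≅ ℤ^2 ⊕ ℤ/3 ⊕ ℤ/9

Derivation:
rank_ℚ(R)=2; free=4−2=2
SNF(R) diag = [3, 9] → torsion [3, 9]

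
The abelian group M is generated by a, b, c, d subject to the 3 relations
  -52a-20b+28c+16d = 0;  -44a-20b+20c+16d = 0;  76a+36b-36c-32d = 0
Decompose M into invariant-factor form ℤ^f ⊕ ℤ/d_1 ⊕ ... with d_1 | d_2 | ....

Answer: M ≅ ℤ^1 ⊕ ℤ/4 ⊕ ℤ/8 ⊕ ℤ/16

Derivation:
rank_ℚ(R)=3; free=4−3=1
SNF(R) diag = [4, 8, 16] → torsion [4, 8, 16]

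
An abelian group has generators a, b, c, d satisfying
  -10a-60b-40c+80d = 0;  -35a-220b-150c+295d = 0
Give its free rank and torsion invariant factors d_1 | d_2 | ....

Answer: M ≅ ℤ^2 ⊕ ℤ/5 ⊕ ℤ/10

Derivation:
rank_ℚ(R)=2; free=4−2=2
SNF(R) diag = [5, 10] → torsion [5, 10]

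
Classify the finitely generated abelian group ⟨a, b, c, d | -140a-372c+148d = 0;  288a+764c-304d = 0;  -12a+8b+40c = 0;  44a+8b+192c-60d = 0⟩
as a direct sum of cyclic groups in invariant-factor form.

Answer: M ≅ ℤ/4 ⊕ ℤ/4 ⊕ ℤ/4 ⊕ ℤ/8

Derivation:
rank_ℚ(R)=4; free=4−4=0
SNF(R) diag = [4, 4, 4, 8] → torsion [4, 4, 4, 8]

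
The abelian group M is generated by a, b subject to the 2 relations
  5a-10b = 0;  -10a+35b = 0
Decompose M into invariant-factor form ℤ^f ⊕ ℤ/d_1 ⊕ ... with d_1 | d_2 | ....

Answer: M ≅ ℤ/5 ⊕ ℤ/15

Derivation:
rank_ℚ(R)=2; free=2−2=0
SNF(R) diag = [5, 15] → torsion [5, 15]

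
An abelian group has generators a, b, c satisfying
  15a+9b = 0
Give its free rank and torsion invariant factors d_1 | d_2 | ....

Answer: M ≅ ℤ^2 ⊕ ℤ/3

Derivation:
rank_ℚ(R)=1; free=3−1=2
SNF(R) diag = [3] → torsion [3]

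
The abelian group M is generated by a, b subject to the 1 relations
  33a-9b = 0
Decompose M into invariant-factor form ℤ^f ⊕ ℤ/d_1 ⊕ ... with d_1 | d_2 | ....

Answer: M ≅ ℤ^1 ⊕ ℤ/3

Derivation:
rank_ℚ(R)=1; free=2−1=1
SNF(R) diag = [3] → torsion [3]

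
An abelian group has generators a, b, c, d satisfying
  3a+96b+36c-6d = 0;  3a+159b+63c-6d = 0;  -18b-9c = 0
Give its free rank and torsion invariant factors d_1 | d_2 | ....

rank_ℚ(R)=3; free=4−3=1
SNF(R) diag = [3, 9, 9] → torsion [3, 9, 9]

Answer: M ≅ ℤ^1 ⊕ ℤ/3 ⊕ ℤ/9 ⊕ ℤ/9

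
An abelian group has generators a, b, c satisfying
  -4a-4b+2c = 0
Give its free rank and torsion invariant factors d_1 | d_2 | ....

rank_ℚ(R)=1; free=3−1=2
SNF(R) diag = [2] → torsion [2]

Answer: M ≅ ℤ^2 ⊕ ℤ/2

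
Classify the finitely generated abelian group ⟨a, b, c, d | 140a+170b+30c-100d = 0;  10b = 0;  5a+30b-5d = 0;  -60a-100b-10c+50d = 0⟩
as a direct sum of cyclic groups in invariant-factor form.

Answer: M ≅ ℤ/5 ⊕ ℤ/10 ⊕ ℤ/10 ⊕ ℤ/10

Derivation:
rank_ℚ(R)=4; free=4−4=0
SNF(R) diag = [5, 10, 10, 10] → torsion [5, 10, 10, 10]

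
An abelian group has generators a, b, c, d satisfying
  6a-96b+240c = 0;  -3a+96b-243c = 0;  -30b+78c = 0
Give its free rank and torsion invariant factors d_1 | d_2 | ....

rank_ℚ(R)=3; free=4−3=1
SNF(R) diag = [3, 6, 18] → torsion [3, 6, 18]

Answer: M ≅ ℤ^1 ⊕ ℤ/3 ⊕ ℤ/6 ⊕ ℤ/18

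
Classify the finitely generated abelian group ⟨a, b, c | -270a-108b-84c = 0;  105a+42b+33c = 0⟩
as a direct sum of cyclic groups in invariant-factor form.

Answer: M ≅ ℤ^1 ⊕ ℤ/3 ⊕ ℤ/6

Derivation:
rank_ℚ(R)=2; free=3−2=1
SNF(R) diag = [3, 6] → torsion [3, 6]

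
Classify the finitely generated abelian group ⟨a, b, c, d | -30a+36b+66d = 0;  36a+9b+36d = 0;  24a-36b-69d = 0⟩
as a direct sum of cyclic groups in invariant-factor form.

Answer: M ≅ ℤ^1 ⊕ ℤ/3 ⊕ ℤ/9 ⊕ ℤ/18

Derivation:
rank_ℚ(R)=3; free=4−3=1
SNF(R) diag = [3, 9, 18] → torsion [3, 9, 18]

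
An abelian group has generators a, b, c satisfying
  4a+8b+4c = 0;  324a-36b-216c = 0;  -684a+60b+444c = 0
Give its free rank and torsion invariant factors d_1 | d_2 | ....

rank_ℚ(R)=3; free=3−3=0
SNF(R) diag = [4, 12, 36] → torsion [4, 12, 36]

Answer: M ≅ ℤ/4 ⊕ ℤ/12 ⊕ ℤ/36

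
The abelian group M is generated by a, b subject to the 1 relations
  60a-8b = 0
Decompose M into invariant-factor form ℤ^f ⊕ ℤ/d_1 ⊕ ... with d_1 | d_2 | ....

Answer: M ≅ ℤ^1 ⊕ ℤ/4

Derivation:
rank_ℚ(R)=1; free=2−1=1
SNF(R) diag = [4] → torsion [4]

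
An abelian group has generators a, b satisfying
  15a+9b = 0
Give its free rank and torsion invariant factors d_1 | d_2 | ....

Answer: M ≅ ℤ^1 ⊕ ℤ/3

Derivation:
rank_ℚ(R)=1; free=2−1=1
SNF(R) diag = [3] → torsion [3]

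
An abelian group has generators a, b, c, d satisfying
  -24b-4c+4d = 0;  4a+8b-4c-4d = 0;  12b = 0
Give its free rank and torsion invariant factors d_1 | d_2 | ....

rank_ℚ(R)=3; free=4−3=1
SNF(R) diag = [4, 4, 12] → torsion [4, 4, 12]

Answer: M ≅ ℤ^1 ⊕ ℤ/4 ⊕ ℤ/4 ⊕ ℤ/12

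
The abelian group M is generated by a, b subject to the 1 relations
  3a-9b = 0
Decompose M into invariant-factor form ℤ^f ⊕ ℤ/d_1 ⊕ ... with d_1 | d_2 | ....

rank_ℚ(R)=1; free=2−1=1
SNF(R) diag = [3] → torsion [3]

Answer: M ≅ ℤ^1 ⊕ ℤ/3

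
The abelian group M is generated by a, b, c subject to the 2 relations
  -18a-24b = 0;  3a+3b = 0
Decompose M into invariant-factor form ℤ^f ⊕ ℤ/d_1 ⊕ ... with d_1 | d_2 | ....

rank_ℚ(R)=2; free=3−2=1
SNF(R) diag = [3, 6] → torsion [3, 6]

Answer: M ≅ ℤ^1 ⊕ ℤ/3 ⊕ ℤ/6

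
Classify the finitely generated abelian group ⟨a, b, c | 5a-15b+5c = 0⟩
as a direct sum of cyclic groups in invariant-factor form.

rank_ℚ(R)=1; free=3−1=2
SNF(R) diag = [5] → torsion [5]

Answer: M ≅ ℤ^2 ⊕ ℤ/5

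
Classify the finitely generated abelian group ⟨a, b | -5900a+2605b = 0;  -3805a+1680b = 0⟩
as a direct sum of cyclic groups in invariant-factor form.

Answer: M ≅ ℤ/5 ⊕ ℤ/5

Derivation:
rank_ℚ(R)=2; free=2−2=0
SNF(R) diag = [5, 5] → torsion [5, 5]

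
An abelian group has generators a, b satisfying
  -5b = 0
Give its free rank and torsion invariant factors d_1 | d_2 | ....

Answer: M ≅ ℤ^1 ⊕ ℤ/5

Derivation:
rank_ℚ(R)=1; free=2−1=1
SNF(R) diag = [5] → torsion [5]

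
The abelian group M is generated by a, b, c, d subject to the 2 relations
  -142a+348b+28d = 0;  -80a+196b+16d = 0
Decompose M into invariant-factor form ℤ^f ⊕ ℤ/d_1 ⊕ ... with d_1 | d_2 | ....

Answer: M ≅ ℤ^2 ⊕ ℤ/2 ⊕ ℤ/4

Derivation:
rank_ℚ(R)=2; free=4−2=2
SNF(R) diag = [2, 4] → torsion [2, 4]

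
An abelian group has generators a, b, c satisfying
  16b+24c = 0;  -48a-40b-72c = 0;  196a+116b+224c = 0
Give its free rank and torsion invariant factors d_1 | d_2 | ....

Answer: M ≅ ℤ/4 ⊕ ℤ/8 ⊕ ℤ/24

Derivation:
rank_ℚ(R)=3; free=3−3=0
SNF(R) diag = [4, 8, 24] → torsion [4, 8, 24]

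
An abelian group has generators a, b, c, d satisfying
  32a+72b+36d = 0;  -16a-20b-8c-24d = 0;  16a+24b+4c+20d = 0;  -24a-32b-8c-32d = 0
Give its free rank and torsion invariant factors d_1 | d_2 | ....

Answer: M ≅ ℤ/4 ⊕ ℤ/4 ⊕ ℤ/4 ⊕ ℤ/8

Derivation:
rank_ℚ(R)=4; free=4−4=0
SNF(R) diag = [4, 4, 4, 8] → torsion [4, 4, 4, 8]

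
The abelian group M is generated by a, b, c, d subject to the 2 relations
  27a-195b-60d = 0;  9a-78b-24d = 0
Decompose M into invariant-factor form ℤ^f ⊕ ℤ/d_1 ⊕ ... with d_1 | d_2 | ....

Answer: M ≅ ℤ^2 ⊕ ℤ/3 ⊕ ℤ/9

Derivation:
rank_ℚ(R)=2; free=4−2=2
SNF(R) diag = [3, 9] → torsion [3, 9]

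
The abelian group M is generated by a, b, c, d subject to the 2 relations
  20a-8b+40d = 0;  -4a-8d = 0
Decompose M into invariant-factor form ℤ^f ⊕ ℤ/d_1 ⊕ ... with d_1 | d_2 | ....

Answer: M ≅ ℤ^2 ⊕ ℤ/4 ⊕ ℤ/8

Derivation:
rank_ℚ(R)=2; free=4−2=2
SNF(R) diag = [4, 8] → torsion [4, 8]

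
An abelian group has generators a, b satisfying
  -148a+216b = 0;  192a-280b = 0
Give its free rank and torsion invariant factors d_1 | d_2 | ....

Answer: M ≅ ℤ/4 ⊕ ℤ/8

Derivation:
rank_ℚ(R)=2; free=2−2=0
SNF(R) diag = [4, 8] → torsion [4, 8]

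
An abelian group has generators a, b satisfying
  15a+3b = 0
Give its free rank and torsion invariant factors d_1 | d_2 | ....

rank_ℚ(R)=1; free=2−1=1
SNF(R) diag = [3] → torsion [3]

Answer: M ≅ ℤ^1 ⊕ ℤ/3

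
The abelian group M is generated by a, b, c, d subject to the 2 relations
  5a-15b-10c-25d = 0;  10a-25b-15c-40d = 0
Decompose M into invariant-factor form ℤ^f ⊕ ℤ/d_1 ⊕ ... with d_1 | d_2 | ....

Answer: M ≅ ℤ^2 ⊕ ℤ/5 ⊕ ℤ/5

Derivation:
rank_ℚ(R)=2; free=4−2=2
SNF(R) diag = [5, 5] → torsion [5, 5]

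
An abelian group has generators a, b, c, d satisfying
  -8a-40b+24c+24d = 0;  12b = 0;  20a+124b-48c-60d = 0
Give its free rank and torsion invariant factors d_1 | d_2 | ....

rank_ℚ(R)=3; free=4−3=1
SNF(R) diag = [4, 12, 24] → torsion [4, 12, 24]

Answer: M ≅ ℤ^1 ⊕ ℤ/4 ⊕ ℤ/12 ⊕ ℤ/24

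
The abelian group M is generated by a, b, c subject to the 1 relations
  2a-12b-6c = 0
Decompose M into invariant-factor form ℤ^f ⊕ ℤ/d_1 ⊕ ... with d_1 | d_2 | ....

rank_ℚ(R)=1; free=3−1=2
SNF(R) diag = [2] → torsion [2]

Answer: M ≅ ℤ^2 ⊕ ℤ/2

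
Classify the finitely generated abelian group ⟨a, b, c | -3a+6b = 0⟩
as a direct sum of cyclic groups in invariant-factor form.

Answer: M ≅ ℤ^2 ⊕ ℤ/3

Derivation:
rank_ℚ(R)=1; free=3−1=2
SNF(R) diag = [3] → torsion [3]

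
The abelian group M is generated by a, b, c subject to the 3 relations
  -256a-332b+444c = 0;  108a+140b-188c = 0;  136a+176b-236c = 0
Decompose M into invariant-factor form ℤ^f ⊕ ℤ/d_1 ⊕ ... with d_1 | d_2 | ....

Answer: M ≅ ℤ/4 ⊕ ℤ/4 ⊕ ℤ/4

Derivation:
rank_ℚ(R)=3; free=3−3=0
SNF(R) diag = [4, 4, 4] → torsion [4, 4, 4]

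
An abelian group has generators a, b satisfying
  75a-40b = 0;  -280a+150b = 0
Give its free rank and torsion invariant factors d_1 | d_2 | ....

rank_ℚ(R)=2; free=2−2=0
SNF(R) diag = [5, 10] → torsion [5, 10]

Answer: M ≅ ℤ/5 ⊕ ℤ/10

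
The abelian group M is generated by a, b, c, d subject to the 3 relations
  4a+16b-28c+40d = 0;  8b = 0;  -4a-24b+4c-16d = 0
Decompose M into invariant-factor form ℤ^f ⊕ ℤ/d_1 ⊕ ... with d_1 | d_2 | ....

Answer: M ≅ ℤ^1 ⊕ ℤ/4 ⊕ ℤ/8 ⊕ ℤ/24

Derivation:
rank_ℚ(R)=3; free=4−3=1
SNF(R) diag = [4, 8, 24] → torsion [4, 8, 24]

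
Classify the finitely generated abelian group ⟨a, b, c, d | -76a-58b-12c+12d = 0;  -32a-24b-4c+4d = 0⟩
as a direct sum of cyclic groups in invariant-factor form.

rank_ℚ(R)=2; free=4−2=2
SNF(R) diag = [2, 4] → torsion [2, 4]

Answer: M ≅ ℤ^2 ⊕ ℤ/2 ⊕ ℤ/4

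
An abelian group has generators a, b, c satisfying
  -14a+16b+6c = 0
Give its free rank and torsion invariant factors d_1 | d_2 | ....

rank_ℚ(R)=1; free=3−1=2
SNF(R) diag = [2] → torsion [2]

Answer: M ≅ ℤ^2 ⊕ ℤ/2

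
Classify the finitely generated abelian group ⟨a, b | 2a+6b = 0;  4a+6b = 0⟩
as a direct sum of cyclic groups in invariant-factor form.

rank_ℚ(R)=2; free=2−2=0
SNF(R) diag = [2, 6] → torsion [2, 6]

Answer: M ≅ ℤ/2 ⊕ ℤ/6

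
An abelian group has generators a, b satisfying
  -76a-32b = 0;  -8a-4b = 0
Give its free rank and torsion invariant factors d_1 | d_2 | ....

Answer: M ≅ ℤ/4 ⊕ ℤ/12

Derivation:
rank_ℚ(R)=2; free=2−2=0
SNF(R) diag = [4, 12] → torsion [4, 12]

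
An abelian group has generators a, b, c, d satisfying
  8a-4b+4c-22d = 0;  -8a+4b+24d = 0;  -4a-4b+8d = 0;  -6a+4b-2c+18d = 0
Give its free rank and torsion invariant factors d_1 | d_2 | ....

Answer: M ≅ ℤ/2 ⊕ ℤ/2 ⊕ ℤ/4 ⊕ ℤ/4

Derivation:
rank_ℚ(R)=4; free=4−4=0
SNF(R) diag = [2, 2, 4, 4] → torsion [2, 2, 4, 4]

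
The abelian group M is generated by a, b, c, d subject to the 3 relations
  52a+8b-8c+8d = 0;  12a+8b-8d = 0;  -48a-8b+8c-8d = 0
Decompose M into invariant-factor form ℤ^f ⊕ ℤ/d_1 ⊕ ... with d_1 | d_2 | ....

Answer: M ≅ ℤ^1 ⊕ ℤ/4 ⊕ ℤ/8 ⊕ ℤ/8

Derivation:
rank_ℚ(R)=3; free=4−3=1
SNF(R) diag = [4, 8, 8] → torsion [4, 8, 8]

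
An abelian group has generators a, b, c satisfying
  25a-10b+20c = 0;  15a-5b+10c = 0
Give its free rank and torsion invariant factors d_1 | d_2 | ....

Answer: M ≅ ℤ^1 ⊕ ℤ/5 ⊕ ℤ/5

Derivation:
rank_ℚ(R)=2; free=3−2=1
SNF(R) diag = [5, 5] → torsion [5, 5]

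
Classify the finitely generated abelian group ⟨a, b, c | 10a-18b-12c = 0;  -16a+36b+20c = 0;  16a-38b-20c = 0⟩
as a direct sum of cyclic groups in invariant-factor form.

Answer: M ≅ ℤ/2 ⊕ ℤ/2 ⊕ ℤ/4

Derivation:
rank_ℚ(R)=3; free=3−3=0
SNF(R) diag = [2, 2, 4] → torsion [2, 2, 4]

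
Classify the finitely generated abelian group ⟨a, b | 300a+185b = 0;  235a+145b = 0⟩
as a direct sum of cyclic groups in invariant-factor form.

rank_ℚ(R)=2; free=2−2=0
SNF(R) diag = [5, 5] → torsion [5, 5]

Answer: M ≅ ℤ/5 ⊕ ℤ/5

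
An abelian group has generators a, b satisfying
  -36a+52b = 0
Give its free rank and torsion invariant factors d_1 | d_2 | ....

rank_ℚ(R)=1; free=2−1=1
SNF(R) diag = [4] → torsion [4]

Answer: M ≅ ℤ^1 ⊕ ℤ/4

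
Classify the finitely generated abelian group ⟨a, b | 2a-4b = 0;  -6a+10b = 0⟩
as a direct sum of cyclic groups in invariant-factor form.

Answer: M ≅ ℤ/2 ⊕ ℤ/2

Derivation:
rank_ℚ(R)=2; free=2−2=0
SNF(R) diag = [2, 2] → torsion [2, 2]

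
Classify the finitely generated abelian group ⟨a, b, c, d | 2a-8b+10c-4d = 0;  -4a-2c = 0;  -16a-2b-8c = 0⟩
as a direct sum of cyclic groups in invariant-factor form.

rank_ℚ(R)=3; free=4−3=1
SNF(R) diag = [2, 2, 2] → torsion [2, 2, 2]

Answer: M ≅ ℤ^1 ⊕ ℤ/2 ⊕ ℤ/2 ⊕ ℤ/2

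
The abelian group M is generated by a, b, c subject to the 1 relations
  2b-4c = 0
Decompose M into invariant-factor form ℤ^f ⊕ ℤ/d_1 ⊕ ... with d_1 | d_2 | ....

rank_ℚ(R)=1; free=3−1=2
SNF(R) diag = [2] → torsion [2]

Answer: M ≅ ℤ^2 ⊕ ℤ/2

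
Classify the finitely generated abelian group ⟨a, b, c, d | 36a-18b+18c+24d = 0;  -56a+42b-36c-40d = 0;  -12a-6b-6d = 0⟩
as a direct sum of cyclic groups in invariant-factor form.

Answer: M ≅ ℤ^1 ⊕ ℤ/2 ⊕ ℤ/6 ⊕ ℤ/6

Derivation:
rank_ℚ(R)=3; free=4−3=1
SNF(R) diag = [2, 6, 6] → torsion [2, 6, 6]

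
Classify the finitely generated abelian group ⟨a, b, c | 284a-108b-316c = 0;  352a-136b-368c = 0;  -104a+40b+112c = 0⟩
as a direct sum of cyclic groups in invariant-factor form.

Answer: M ≅ ℤ/4 ⊕ ℤ/8 ⊕ ℤ/24

Derivation:
rank_ℚ(R)=3; free=3−3=0
SNF(R) diag = [4, 8, 24] → torsion [4, 8, 24]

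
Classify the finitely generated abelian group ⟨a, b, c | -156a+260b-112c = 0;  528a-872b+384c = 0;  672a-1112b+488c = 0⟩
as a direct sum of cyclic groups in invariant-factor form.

Answer: M ≅ ℤ/4 ⊕ ℤ/8 ⊕ ℤ/24

Derivation:
rank_ℚ(R)=3; free=3−3=0
SNF(R) diag = [4, 8, 24] → torsion [4, 8, 24]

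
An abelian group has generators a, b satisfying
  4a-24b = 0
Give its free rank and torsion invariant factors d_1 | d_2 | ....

rank_ℚ(R)=1; free=2−1=1
SNF(R) diag = [4] → torsion [4]

Answer: M ≅ ℤ^1 ⊕ ℤ/4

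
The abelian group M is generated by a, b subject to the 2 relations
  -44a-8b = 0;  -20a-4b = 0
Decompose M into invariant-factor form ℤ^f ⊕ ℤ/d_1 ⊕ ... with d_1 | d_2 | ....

Answer: M ≅ ℤ/4 ⊕ ℤ/4

Derivation:
rank_ℚ(R)=2; free=2−2=0
SNF(R) diag = [4, 4] → torsion [4, 4]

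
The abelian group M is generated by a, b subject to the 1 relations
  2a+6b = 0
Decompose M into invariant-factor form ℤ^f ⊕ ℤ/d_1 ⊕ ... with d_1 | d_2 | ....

Answer: M ≅ ℤ^1 ⊕ ℤ/2

Derivation:
rank_ℚ(R)=1; free=2−1=1
SNF(R) diag = [2] → torsion [2]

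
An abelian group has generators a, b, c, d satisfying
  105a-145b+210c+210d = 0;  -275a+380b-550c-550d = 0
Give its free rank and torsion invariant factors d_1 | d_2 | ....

Answer: M ≅ ℤ^2 ⊕ ℤ/5 ⊕ ℤ/5

Derivation:
rank_ℚ(R)=2; free=4−2=2
SNF(R) diag = [5, 5] → torsion [5, 5]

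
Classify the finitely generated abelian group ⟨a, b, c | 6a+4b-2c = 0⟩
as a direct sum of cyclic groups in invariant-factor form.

rank_ℚ(R)=1; free=3−1=2
SNF(R) diag = [2] → torsion [2]

Answer: M ≅ ℤ^2 ⊕ ℤ/2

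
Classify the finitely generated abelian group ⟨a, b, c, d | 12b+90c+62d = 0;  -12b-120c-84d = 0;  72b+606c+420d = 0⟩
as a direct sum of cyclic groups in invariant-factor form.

Answer: M ≅ ℤ^1 ⊕ ℤ/2 ⊕ ℤ/6 ⊕ ℤ/12

Derivation:
rank_ℚ(R)=3; free=4−3=1
SNF(R) diag = [2, 6, 12] → torsion [2, 6, 12]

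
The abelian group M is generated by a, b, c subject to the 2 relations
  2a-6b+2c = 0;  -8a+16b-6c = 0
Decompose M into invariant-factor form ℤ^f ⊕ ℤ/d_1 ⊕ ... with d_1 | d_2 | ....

rank_ℚ(R)=2; free=3−2=1
SNF(R) diag = [2, 2] → torsion [2, 2]

Answer: M ≅ ℤ^1 ⊕ ℤ/2 ⊕ ℤ/2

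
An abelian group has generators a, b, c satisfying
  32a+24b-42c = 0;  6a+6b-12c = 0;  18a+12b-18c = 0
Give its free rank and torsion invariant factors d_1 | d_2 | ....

rank_ℚ(R)=3; free=3−3=0
SNF(R) diag = [2, 6, 6] → torsion [2, 6, 6]

Answer: M ≅ ℤ/2 ⊕ ℤ/6 ⊕ ℤ/6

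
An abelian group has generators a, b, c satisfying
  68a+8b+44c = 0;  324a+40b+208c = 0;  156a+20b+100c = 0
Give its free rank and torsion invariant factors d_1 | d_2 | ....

Answer: M ≅ ℤ/4 ⊕ ℤ/4 ⊕ ℤ/4

Derivation:
rank_ℚ(R)=3; free=3−3=0
SNF(R) diag = [4, 4, 4] → torsion [4, 4, 4]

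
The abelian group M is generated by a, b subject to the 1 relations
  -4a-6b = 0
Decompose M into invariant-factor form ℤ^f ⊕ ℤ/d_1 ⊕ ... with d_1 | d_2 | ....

rank_ℚ(R)=1; free=2−1=1
SNF(R) diag = [2] → torsion [2]

Answer: M ≅ ℤ^1 ⊕ ℤ/2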